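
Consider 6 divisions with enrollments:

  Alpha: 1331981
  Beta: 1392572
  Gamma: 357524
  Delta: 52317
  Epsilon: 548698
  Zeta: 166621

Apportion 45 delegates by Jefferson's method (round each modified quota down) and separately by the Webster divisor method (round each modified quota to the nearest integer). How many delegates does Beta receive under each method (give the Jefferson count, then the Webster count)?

17 and 16

Jefferson: Alpha 16, Beta 17, Gamma 4, Delta 0, Epsilon 6, Zeta 2.
Webster: Alpha 16, Beta 16, Gamma 4, Delta 1, Epsilon 6, Zeta 2.
Beta gets 17 under Jefferson and 16 under Webster.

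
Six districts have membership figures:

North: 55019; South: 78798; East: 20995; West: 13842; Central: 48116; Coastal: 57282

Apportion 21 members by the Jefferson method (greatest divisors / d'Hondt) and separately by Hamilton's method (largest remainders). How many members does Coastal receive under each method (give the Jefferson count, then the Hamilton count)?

5 and 4

Jefferson: North 4, South 6, East 1, West 1, Central 4, Coastal 5.
Hamilton: North 4, South 6, East 2, West 1, Central 4, Coastal 4.
Coastal gets 5 under Jefferson and 4 under Hamilton.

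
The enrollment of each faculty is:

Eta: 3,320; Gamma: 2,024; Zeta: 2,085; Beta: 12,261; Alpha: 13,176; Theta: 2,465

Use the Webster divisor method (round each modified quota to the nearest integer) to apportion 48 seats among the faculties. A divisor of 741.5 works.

Eta 4, Gamma 3, Zeta 3, Beta 17, Alpha 18, Theta 3

With modified divisor 741.5: modified quotas Eta 4.477, Gamma 2.730, Zeta 2.812, Beta 16.535, Alpha 17.769, Theta 3.324.
Rounding to the nearest integer: Eta 4, Gamma 3, Zeta 3, Beta 17, Alpha 18, Theta 3 (total 48).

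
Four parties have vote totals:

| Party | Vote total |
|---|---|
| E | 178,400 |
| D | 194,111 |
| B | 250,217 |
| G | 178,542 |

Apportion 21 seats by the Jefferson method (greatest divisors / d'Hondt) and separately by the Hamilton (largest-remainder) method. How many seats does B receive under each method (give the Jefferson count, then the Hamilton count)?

Jefferson: E 4, D 5, B 7, G 5.
Hamilton: E 5, D 5, B 6, G 5.
B gets 7 under Jefferson and 6 under Hamilton.

7 and 6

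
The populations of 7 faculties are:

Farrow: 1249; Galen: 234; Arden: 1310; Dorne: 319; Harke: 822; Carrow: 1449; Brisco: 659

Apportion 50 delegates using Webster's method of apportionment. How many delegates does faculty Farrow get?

10

Standard divisor 6042/50 ≈ 120.84; standard quotas: Farrow 10.336, Galen 1.936, Arden 10.841, Dorne 2.640, Harke 6.802, Carrow 11.991, Brisco 5.453.
Rounding to the nearest integer gives Farrow 10, Galen 2, Arden 11, Dorne 3, Harke 7, Carrow 12, Brisco 5 — total 50, matching the house size, so no adjustment is needed.
Farrow receives 10.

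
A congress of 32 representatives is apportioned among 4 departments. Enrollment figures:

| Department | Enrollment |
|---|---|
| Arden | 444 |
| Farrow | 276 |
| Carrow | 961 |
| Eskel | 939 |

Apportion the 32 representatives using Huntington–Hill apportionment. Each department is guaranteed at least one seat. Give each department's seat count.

With divisor 81.4: modified quotas Arden 5.455, Farrow 3.391, Carrow 11.806, Eskel 11.536.
Geometric-mean thresholds: Arden √(5·6)=5.477, Farrow √(3·4)=3.464, Carrow √(11·12)=11.489, Eskel √(11·12)=11.489.
Each quota rounded against its threshold gives Arden 5, Farrow 3, Carrow 12, Eskel 12 (total 32).

Arden=5, Farrow=3, Carrow=12, Eskel=12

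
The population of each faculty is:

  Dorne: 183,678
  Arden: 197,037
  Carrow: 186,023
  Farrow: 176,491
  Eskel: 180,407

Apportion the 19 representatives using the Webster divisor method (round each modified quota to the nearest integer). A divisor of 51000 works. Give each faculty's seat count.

With modified divisor 51000: modified quotas Dorne 3.602, Arden 3.863, Carrow 3.648, Farrow 3.461, Eskel 3.537.
Rounding to the nearest integer: Dorne 4, Arden 4, Carrow 4, Farrow 3, Eskel 4 (total 19).

Dorne 4, Arden 4, Carrow 4, Farrow 3, Eskel 4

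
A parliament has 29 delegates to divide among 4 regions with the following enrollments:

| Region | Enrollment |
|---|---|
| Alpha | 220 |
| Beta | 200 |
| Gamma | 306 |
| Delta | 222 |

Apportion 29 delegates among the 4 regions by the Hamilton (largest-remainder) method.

The standard divisor is 948/29 ≈ 32.69.
Standard quotas: Alpha 6.730, Beta 6.118, Gamma 9.361, Delta 6.791.
Lower quotas: Alpha 6, Beta 6, Gamma 9, Delta 6 (sum 27, leaving 2 seats).
Remainders in descending order: Delta 0.791, Alpha 0.730, Gamma 0.361, Beta 0.118.
The surplus seats go to Delta, Alpha.

Alpha=7, Beta=6, Gamma=9, Delta=7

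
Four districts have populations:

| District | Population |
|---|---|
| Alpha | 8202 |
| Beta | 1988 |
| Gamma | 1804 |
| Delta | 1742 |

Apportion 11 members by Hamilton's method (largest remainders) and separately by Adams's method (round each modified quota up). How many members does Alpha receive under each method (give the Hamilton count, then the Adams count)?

Hamilton: Alpha 7, Beta 2, Gamma 1, Delta 1.
Adams: Alpha 5, Beta 2, Gamma 2, Delta 2.
Alpha gets 7 under Hamilton and 5 under Adams.

7 and 5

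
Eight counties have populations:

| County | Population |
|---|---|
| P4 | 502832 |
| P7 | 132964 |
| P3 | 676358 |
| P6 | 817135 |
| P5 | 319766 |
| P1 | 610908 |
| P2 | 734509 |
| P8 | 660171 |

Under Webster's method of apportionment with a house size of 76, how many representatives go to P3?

Standard divisor 4454643/76 ≈ 58613.724; standard quotas: P4 8.579, P7 2.268, P3 11.539, P6 13.941, P5 5.455, P1 10.423, P2 12.531, P8 11.263.
Rounding to the nearest integer gives P4 9, P7 2, P3 12, P6 14, P5 5, P1 10, P2 13, P8 11 — total 76, matching the house size, so no adjustment is needed.
P3 receives 12.

12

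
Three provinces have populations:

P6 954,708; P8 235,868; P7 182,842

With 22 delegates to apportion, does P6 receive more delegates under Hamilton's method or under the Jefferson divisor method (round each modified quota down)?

Hamilton: P6 15, P8 4, P7 3.
Jefferson: P6 16, P8 3, P7 3.
P6 gets 15 under Hamilton and 16 under Jefferson.

Jefferson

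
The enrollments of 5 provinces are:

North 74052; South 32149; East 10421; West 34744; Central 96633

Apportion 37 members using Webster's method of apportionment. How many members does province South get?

Standard divisor 247999/37 ≈ 6702.676; standard quotas: North 11.048, South 4.796, East 1.555, West 5.184, Central 14.417.
Rounding to the nearest integer gives North 11, South 5, East 2, West 5, Central 14 — total 37, matching the house size, so no adjustment is needed.
South receives 5.

5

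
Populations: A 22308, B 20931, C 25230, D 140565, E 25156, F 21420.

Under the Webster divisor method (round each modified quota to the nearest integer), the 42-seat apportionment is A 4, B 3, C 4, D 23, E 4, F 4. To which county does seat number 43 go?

D

Priority for the next seat is population ÷ (current seats + 0.5).
Priorities: A 4957.333, B 5980.286, C 5606.667, D 5981.489, E 5590.222, F 4760.000.
Highest priority: D.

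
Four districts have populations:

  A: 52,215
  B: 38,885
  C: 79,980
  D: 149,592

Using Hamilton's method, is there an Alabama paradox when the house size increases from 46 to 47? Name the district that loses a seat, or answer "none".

At 46 seats: A 8, B 6, C 11, D 21.
At 47 seats: A 7, B 6, C 12, D 22.
A drops from 8 to 7.

A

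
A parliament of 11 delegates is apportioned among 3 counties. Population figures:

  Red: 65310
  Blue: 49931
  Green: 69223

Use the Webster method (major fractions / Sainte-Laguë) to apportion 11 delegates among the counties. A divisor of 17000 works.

Red 4, Blue 3, Green 4

With modified divisor 17000: modified quotas Red 3.842, Blue 2.937, Green 4.072.
Rounding to the nearest integer: Red 4, Blue 3, Green 4 (total 11).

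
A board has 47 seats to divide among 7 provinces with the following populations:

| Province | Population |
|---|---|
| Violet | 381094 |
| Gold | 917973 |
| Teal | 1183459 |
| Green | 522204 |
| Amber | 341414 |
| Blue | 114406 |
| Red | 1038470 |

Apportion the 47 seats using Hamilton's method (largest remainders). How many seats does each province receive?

Violet=4, Gold=10, Teal=12, Green=5, Amber=4, Blue=1, Red=11

Total 4499020; standard divisor 4499020/47 ≈ 95723.83.
Standard quotas: Violet 3.9812, Gold 9.5898, Teal 12.3633, Green 5.4553, Amber 3.5667, Blue 1.1952, Red 10.8486.
Lower quotas: Violet 3, Gold 9, Teal 12, Green 5, Amber 3, Blue 1, Red 10 (sum 43, leaving 4 seats).
Remainders in descending order: Violet 0.9812, Red 0.8486, Gold 0.5898, Amber 0.5667, Green 0.4553, Teal 0.3633, Blue 0.1952.
The surplus seats go to Violet, Red, Gold, Amber.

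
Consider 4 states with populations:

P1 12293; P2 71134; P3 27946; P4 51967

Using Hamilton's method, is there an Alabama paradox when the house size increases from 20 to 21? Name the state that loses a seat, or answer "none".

At 20 seats: P1 2, P2 9, P3 3, P4 6.
At 21 seats: P1 1, P2 9, P3 4, P4 7.
P1 drops from 2 to 1.

P1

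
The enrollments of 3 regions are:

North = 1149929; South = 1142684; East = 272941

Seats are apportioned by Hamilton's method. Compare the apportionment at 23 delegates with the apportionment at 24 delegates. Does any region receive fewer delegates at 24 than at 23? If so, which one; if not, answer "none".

At 23 seats: North 10, South 10, East 3.
At 24 seats: North 11, South 11, East 2.
East drops from 3 to 2.

East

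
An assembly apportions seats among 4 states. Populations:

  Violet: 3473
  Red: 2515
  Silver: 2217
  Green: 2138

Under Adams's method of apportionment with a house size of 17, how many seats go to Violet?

Standard divisor 10343/17 ≈ 608.412; standard quotas: Violet 5.708, Red 4.134, Silver 3.644, Green 3.514.
Rounding up gives 6, 5, 4, 4 = 19 seats, so the divisor must be adjusted.
With modified divisor 700: modified quotas Violet 4.961, Red 3.593, Silver 3.167, Green 3.054.
Rounding up: Violet 5, Red 4, Silver 4, Green 4 (total 17).
Violet receives 5.

5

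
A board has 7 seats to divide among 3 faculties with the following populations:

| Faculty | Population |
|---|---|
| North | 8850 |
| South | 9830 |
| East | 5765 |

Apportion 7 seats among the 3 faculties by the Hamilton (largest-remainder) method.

North 2; South 3; East 2

The standard divisor is 24445/7 ≈ 3492.143.
Standard quotas: North 2.5343, South 2.8149, East 1.6508.
Lower quotas: North 2, South 2, East 1 (sum 5, leaving 2 seats).
Remainders in descending order: South 0.8149, East 0.6508, North 0.5343.
Largest remainders: South, East receive the extra seats.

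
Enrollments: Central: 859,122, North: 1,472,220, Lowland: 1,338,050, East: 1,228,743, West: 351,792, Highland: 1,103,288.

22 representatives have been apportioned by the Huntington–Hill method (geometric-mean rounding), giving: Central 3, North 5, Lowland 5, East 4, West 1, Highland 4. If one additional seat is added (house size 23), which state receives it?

Priority for the next seat is population ÷ (√(s·(s+1))).
Priorities: Central 248007.159, North 268789.368, Lowland 244293.389, East 274755.287, West 248754.509, Highland 246702.697.
Highest priority: East.

East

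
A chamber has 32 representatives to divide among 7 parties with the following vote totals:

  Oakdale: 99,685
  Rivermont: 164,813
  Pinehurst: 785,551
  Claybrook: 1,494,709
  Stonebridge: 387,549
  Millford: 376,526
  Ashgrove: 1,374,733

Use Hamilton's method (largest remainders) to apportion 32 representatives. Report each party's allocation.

Standard divisor: 4683566 ÷ 32 ≈ 146361.438.
Standard quotas: Oakdale 0.6811, Rivermont 1.1261, Pinehurst 5.3672, Claybrook 10.2125, Stonebridge 2.6479, Millford 2.5726, Ashgrove 9.3927.
Lower quotas: Oakdale 0, Rivermont 1, Pinehurst 5, Claybrook 10, Stonebridge 2, Millford 2, Ashgrove 9 (sum 29, leaving 3 seats).
Remainders in descending order: Oakdale 0.6811, Stonebridge 0.6479, Millford 0.5726, Ashgrove 0.3927, Pinehurst 0.3672, Claybrook 0.2125, Rivermont 0.1261.
The surplus seats go to Oakdale, Stonebridge, Millford.

Oakdale 1, Rivermont 1, Pinehurst 5, Claybrook 10, Stonebridge 3, Millford 3, Ashgrove 9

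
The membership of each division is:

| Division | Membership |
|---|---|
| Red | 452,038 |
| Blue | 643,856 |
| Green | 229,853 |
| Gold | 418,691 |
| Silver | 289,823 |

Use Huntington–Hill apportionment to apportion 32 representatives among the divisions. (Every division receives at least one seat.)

With divisor 64706: modified quotas Red 6.986, Blue 9.950, Green 3.552, Gold 6.471, Silver 4.479.
Geometric-mean thresholds: Red √(6·7)=6.481, Blue √(9·10)=9.487, Green √(3·4)=3.464, Gold √(6·7)=6.481, Silver √(4·5)=4.472.
Each quota rounded against its threshold gives Red 7, Blue 10, Green 4, Gold 6, Silver 5 (total 32).

Red 7, Blue 10, Green 4, Gold 6, Silver 5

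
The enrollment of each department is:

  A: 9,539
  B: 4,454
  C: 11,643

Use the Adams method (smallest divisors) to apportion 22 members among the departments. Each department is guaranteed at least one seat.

Standard divisor 25636/22 ≈ 1165.273; standard quotas: A 8.186, B 3.822, C 9.992.
Rounding up gives 9, 4, 10 = 23 seats, so the divisor must be adjusted.
With modified divisor 1200: modified quotas A 7.949, B 3.712, C 9.703.
Rounding up: A 8, B 4, C 10 (total 22).

A 8, B 4, C 10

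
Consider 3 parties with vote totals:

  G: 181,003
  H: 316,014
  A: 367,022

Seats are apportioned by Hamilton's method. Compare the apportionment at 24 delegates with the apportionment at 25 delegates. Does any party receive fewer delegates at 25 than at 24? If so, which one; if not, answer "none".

At 24 seats: G 5, H 9, A 10.
At 25 seats: G 5, H 9, A 11.
No party's allocation decreased.

none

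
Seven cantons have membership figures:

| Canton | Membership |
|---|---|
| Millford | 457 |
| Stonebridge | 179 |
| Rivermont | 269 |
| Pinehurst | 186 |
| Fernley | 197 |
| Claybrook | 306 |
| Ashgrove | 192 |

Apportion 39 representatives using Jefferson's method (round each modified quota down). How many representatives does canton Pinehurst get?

Standard divisor 1786/39 ≈ 45.795; standard quotas: Millford 9.979, Stonebridge 3.909, Rivermont 5.874, Pinehurst 4.062, Fernley 4.302, Claybrook 6.682, Ashgrove 4.193.
Rounding down gives 9, 3, 5, 4, 4, 6, 4 = 35 seats, so the divisor must be adjusted.
With modified divisor 43: modified quotas Millford 10.628, Stonebridge 4.163, Rivermont 6.256, Pinehurst 4.326, Fernley 4.581, Claybrook 7.116, Ashgrove 4.465.
Rounding down: Millford 10, Stonebridge 4, Rivermont 6, Pinehurst 4, Fernley 4, Claybrook 7, Ashgrove 4 (total 39).
Pinehurst receives 4.

4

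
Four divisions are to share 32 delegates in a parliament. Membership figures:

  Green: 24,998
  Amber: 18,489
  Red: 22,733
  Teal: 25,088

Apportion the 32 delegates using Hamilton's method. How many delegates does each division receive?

Green: 9; Amber: 6; Red: 8; Teal: 9

Total 91308; standard divisor 91308/32 ≈ 2853.375.
Standard quotas: Green 8.7609, Amber 6.4797, Red 7.9671, Teal 8.7924.
Lower quotas: Green 8, Amber 6, Red 7, Teal 8 (sum 29, leaving 3 seats).
Remainders in descending order: Red 0.9671, Teal 0.7924, Green 0.7609, Amber 0.4797.
The surplus seats go to Red, Teal, Green.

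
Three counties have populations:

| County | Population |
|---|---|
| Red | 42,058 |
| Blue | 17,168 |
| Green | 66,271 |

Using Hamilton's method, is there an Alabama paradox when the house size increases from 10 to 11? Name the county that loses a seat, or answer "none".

Blue

At 10 seats: Red 3, Blue 2, Green 5.
At 11 seats: Red 4, Blue 1, Green 6.
Blue drops from 2 to 1.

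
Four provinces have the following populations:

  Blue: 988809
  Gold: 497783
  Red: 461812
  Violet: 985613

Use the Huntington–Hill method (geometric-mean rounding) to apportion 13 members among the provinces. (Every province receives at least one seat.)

Blue: 5; Gold: 2; Red: 2; Violet: 4

With divisor 220747: modified quotas Blue 4.479, Gold 2.255, Red 2.092, Violet 4.465.
Geometric-mean thresholds: Blue √(4·5)=4.472, Gold √(2·3)=2.449, Red √(2·3)=2.449, Violet √(4·5)=4.472.
Each quota rounded against its threshold gives Blue 5, Gold 2, Red 2, Violet 4 (total 13).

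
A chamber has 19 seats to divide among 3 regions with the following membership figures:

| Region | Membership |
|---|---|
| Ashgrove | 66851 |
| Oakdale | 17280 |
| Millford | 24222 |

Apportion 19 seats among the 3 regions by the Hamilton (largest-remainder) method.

Ashgrove 12, Oakdale 3, Millford 4

Standard divisor: 108353 ÷ 19 ≈ 5702.789.
Standard quotas: Ashgrove 11.7225, Oakdale 3.0301, Millford 4.2474.
Lower quotas: Ashgrove 11, Oakdale 3, Millford 4 (sum 18, leaving 1 seat).
Remainders in descending order: Ashgrove 0.7225, Millford 0.2474, Oakdale 0.0301.
Largest remainder: Ashgrove receives the extra seat.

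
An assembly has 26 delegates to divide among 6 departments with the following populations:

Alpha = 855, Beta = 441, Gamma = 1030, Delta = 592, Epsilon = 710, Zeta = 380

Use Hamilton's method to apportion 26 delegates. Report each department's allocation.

Standard divisor: 4008 ÷ 26 ≈ 154.154.
Standard quotas: Alpha 5.546, Beta 2.861, Gamma 6.682, Delta 3.840, Epsilon 4.606, Zeta 2.465.
Lower quotas: Alpha 5, Beta 2, Gamma 6, Delta 3, Epsilon 4, Zeta 2 (sum 22, leaving 4 seats).
Remainders in descending order: Beta 0.861, Delta 0.840, Gamma 0.682, Epsilon 0.606, Alpha 0.546, Zeta 0.465.
Largest remainders: Beta, Delta, Gamma, Epsilon receive the extra seats.

Alpha=5, Beta=3, Gamma=7, Delta=4, Epsilon=5, Zeta=2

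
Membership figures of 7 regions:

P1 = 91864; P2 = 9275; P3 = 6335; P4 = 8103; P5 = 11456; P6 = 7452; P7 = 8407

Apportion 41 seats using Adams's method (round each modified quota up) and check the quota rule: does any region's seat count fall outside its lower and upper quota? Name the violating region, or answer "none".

Standard quotas: P1 26.359, P2 2.661, P3 1.818, P4 2.325, P5 3.287, P6 2.138, P7 2.412.
Adams allocation: P1 25, P2 3, P3 2, P4 3, P5 3, P6 2, P7 3.
P1 has quota 26.359 (lower 26, upper 27) but receives 25 — outside the quota interval.

P1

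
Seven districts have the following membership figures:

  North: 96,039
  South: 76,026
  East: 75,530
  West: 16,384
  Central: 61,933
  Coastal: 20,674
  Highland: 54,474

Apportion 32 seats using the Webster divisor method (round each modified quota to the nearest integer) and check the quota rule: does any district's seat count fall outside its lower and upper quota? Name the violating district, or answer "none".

Standard quotas: North 7.663, South 6.066, East 6.026, West 1.307, Central 4.942, Coastal 1.650, Highland 4.346.
Webster allocation: North 8, South 6, East 6, West 1, Central 5, Coastal 2, Highland 4.
Every allocation lies between the lower and upper quota.

none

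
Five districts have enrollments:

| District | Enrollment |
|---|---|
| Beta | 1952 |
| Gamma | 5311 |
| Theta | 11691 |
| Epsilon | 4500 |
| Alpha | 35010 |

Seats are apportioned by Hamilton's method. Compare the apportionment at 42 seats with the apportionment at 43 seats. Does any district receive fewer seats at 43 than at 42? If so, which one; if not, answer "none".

Beta

At 42 seats: Beta 2, Gamma 4, Theta 8, Epsilon 3, Alpha 25.
At 43 seats: Beta 1, Gamma 4, Theta 9, Epsilon 3, Alpha 26.
Beta drops from 2 to 1.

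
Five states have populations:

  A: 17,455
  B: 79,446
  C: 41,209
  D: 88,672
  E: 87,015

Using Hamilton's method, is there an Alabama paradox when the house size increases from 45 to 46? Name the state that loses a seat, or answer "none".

At 45 seats: A 3, B 11, C 6, D 13, E 12.
At 46 seats: A 2, B 12, C 6, D 13, E 13.
A drops from 3 to 2.

A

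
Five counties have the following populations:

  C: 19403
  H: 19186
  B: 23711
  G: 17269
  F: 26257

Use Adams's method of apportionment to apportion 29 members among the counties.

C 5, H 5, B 7, G 5, F 7

Standard divisor 105826/29 ≈ 3649.172; standard quotas: C 5.317, H 5.258, B 6.498, G 4.732, F 7.195.
Rounding up gives 6, 6, 7, 5, 8 = 32 seats, so the divisor must be adjusted.
With modified divisor 3900: modified quotas C 4.975, H 4.919, B 6.080, G 4.428, F 6.733.
Rounding up: C 5, H 5, B 7, G 5, F 7 (total 29).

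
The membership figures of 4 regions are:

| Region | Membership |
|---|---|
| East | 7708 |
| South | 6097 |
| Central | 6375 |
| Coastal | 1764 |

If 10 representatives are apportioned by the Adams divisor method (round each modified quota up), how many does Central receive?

Standard divisor 21944/10 ≈ 2194.4; standard quotas: East 3.513, South 2.778, Central 2.905, Coastal 0.804.
Rounding up gives 4, 3, 3, 1 = 11 seats, so the divisor must be adjusted.
With modified divisor 2800: modified quotas East 2.753, South 2.178, Central 2.277, Coastal 0.630.
Rounding up: East 3, South 3, Central 3, Coastal 1 (total 10).
Central receives 3.

3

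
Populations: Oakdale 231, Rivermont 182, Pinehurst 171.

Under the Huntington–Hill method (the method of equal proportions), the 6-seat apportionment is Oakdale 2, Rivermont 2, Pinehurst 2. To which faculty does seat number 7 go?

Priority for the next seat is population ÷ (√(s·(s+1))).
Priorities: Oakdale 94.305, Rivermont 74.301, Pinehurst 69.810.
Highest priority: Oakdale.

Oakdale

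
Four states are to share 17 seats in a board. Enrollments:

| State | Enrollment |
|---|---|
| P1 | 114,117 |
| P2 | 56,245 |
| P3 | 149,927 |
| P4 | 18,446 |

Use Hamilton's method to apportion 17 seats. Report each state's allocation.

Total 338735; standard divisor 338735/17 ≈ 19925.588.
Standard quotas: P1 5.7272, P2 2.8228, P3 7.5243, P4 0.9257.
Lower quotas: P1 5, P2 2, P3 7, P4 0 (sum 14, leaving 3 seats).
Remainders in descending order: P4 0.9257, P2 0.8228, P1 0.7272, P3 0.5243.
Largest remainders: P4, P2, P1 receive the extra seats.

P1: 6; P2: 3; P3: 7; P4: 1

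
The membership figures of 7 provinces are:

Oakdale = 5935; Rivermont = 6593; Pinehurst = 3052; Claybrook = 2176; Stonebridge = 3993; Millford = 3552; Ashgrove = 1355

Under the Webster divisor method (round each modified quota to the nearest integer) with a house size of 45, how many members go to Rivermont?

11

Standard divisor 26656/45 ≈ 592.356; standard quotas: Oakdale 10.019, Rivermont 11.130, Pinehurst 5.152, Claybrook 3.673, Stonebridge 6.741, Millford 5.996, Ashgrove 2.287.
Rounding to the nearest integer gives Oakdale 10, Rivermont 11, Pinehurst 5, Claybrook 4, Stonebridge 7, Millford 6, Ashgrove 2 — total 45, matching the house size, so no adjustment is needed.
Rivermont receives 11.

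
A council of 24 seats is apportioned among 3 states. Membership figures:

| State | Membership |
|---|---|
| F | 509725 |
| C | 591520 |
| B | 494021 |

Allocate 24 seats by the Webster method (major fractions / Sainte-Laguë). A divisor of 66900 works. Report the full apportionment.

With modified divisor 66900: modified quotas F 7.619, C 8.842, B 7.384.
Rounding to the nearest integer: F 8, C 9, B 7 (total 24).

F=8, C=9, B=7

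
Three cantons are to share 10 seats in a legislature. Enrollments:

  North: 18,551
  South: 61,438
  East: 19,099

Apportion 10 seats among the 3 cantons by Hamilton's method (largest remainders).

Total 99088; standard divisor 99088/10 ≈ 9908.8.
Standard quotas: North 1.8722, South 6.2003, East 1.9275.
Lower quotas: North 1, South 6, East 1 (sum 8, leaving 2 seats).
Remainders in descending order: East 0.9275, North 0.8722, South 0.2003.
Largest remainders: East, North receive the extra seats.

North 2; South 6; East 2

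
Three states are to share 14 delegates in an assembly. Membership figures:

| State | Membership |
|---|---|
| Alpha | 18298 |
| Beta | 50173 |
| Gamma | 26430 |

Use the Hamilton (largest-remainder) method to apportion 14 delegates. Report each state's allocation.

The standard divisor is 94901/14 ≈ 6778.643.
Standard quotas: Alpha 2.6994, Beta 7.4016, Gamma 3.8990.
Lower quotas: Alpha 2, Beta 7, Gamma 3 (sum 12, leaving 2 seats).
Remainders in descending order: Gamma 0.8990, Alpha 0.6994, Beta 0.4016.
The surplus seats go to Gamma, Alpha.

Alpha=3, Beta=7, Gamma=4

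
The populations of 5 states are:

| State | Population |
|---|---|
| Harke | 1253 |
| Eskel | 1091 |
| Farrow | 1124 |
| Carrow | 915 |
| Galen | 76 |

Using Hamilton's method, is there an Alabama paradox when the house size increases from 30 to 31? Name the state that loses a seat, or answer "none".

At 30 seats: Harke 8, Eskel 7, Farrow 8, Carrow 6, Galen 1.
At 31 seats: Harke 9, Eskel 8, Farrow 8, Carrow 6, Galen 0.
Galen drops from 1 to 0.

Galen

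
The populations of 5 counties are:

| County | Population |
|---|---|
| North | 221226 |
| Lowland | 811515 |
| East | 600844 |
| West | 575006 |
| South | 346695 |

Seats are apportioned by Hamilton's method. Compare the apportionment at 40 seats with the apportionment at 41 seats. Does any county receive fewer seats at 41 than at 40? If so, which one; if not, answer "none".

North

At 40 seats: North 4, Lowland 13, East 9, West 9, South 5.
At 41 seats: North 3, Lowland 13, East 10, West 9, South 6.
North drops from 4 to 3.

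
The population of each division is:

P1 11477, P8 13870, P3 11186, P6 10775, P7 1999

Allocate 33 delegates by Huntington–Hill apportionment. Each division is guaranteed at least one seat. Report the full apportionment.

With divisor 1478: modified quotas P1 7.765, P8 9.384, P3 7.568, P6 7.290, P7 1.353.
Geometric-mean thresholds: P1 √(7·8)=7.483, P8 √(9·10)=9.487, P3 √(7·8)=7.483, P6 √(7·8)=7.483, P7 √(1·2)=1.414.
Each quota rounded against its threshold gives P1 8, P8 9, P3 8, P6 7, P7 1 (total 33).

P1=8; P8=9; P3=8; P6=7; P7=1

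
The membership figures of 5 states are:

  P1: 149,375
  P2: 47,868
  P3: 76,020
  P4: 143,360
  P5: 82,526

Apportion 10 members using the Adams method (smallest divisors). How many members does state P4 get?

Standard divisor 499149/10 ≈ 49914.9; standard quotas: P1 2.993, P2 0.959, P3 1.523, P4 2.872, P5 1.653.
Rounding up gives 3, 1, 2, 3, 2 = 11 seats, so the divisor must be adjusted.
With modified divisor 73200: modified quotas P1 2.041, P2 0.654, P3 1.039, P4 1.958, P5 1.127.
Rounding up: P1 3, P2 1, P3 2, P4 2, P5 2 (total 10).
P4 receives 2.

2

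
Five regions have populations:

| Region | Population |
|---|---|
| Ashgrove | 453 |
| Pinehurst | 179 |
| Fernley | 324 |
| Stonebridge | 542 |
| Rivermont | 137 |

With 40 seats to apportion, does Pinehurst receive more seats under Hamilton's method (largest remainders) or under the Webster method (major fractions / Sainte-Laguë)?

Hamilton

Hamilton: Ashgrove 11, Pinehurst 5, Fernley 8, Stonebridge 13, Rivermont 3.
Webster: Ashgrove 11, Pinehurst 4, Fernley 8, Stonebridge 14, Rivermont 3.
Pinehurst gets 5 under Hamilton and 4 under Webster.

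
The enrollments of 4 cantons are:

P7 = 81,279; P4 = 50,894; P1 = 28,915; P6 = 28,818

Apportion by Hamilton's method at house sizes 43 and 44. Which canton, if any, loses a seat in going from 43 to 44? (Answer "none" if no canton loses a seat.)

P6

At 43 seats: P7 18, P4 11, P1 7, P6 7.
At 44 seats: P7 19, P4 12, P1 7, P6 6.
P6 drops from 7 to 6.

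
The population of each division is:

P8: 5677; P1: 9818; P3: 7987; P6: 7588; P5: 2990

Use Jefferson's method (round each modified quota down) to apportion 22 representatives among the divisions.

Standard divisor 34060/22 ≈ 1548.182; standard quotas: P8 3.667, P1 6.342, P3 5.159, P6 4.901, P5 1.931.
Rounding down gives 3, 6, 5, 4, 1 = 19 seats, so the divisor must be adjusted.
With modified divisor 1410: modified quotas P8 4.026, P1 6.963, P3 5.665, P6 5.382, P5 2.121.
Rounding down: P8 4, P1 6, P3 5, P6 5, P5 2 (total 22).

P8: 4, P1: 6, P3: 5, P6: 5, P5: 2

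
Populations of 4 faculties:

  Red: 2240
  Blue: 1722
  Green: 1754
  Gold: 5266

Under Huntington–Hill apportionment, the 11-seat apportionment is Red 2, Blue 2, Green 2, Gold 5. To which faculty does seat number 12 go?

Gold

Priority for the next seat is population ÷ (√(s·(s+1))).
Priorities: Red 914.476, Blue 703.004, Green 716.068, Gold 961.436.
Highest priority: Gold.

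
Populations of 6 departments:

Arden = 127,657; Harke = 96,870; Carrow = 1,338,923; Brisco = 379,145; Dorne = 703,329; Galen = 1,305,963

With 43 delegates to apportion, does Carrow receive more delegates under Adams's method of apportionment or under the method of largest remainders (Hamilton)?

Hamilton

Adams: Arden 2, Harke 1, Carrow 14, Brisco 4, Dorne 8, Galen 14.
Hamilton: Arden 1, Harke 1, Carrow 15, Brisco 4, Dorne 8, Galen 14.
Carrow gets 14 under Adams and 15 under Hamilton.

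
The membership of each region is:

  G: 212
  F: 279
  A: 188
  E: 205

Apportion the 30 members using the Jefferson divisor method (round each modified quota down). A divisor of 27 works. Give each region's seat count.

With modified divisor 27: modified quotas G 7.852, F 10.333, A 6.963, E 7.593.
Rounding down: G 7, F 10, A 6, E 7 (total 30).

G 7, F 10, A 6, E 7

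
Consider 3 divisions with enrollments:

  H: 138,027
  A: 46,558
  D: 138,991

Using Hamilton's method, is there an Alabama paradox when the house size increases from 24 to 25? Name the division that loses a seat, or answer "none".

At 24 seats: H 10, A 4, D 10.
At 25 seats: H 11, A 3, D 11.
A drops from 4 to 3.

A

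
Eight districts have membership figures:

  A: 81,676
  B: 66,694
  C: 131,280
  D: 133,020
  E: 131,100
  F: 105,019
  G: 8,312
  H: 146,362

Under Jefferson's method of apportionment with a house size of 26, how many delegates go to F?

3

Standard divisor 803463/26 ≈ 30902.423; standard quotas: A 2.643, B 2.158, C 4.248, D 4.305, E 4.242, F 3.398, G 0.269, H 4.736.
Rounding down gives 2, 2, 4, 4, 4, 3, 0, 4 = 23 seats, so the divisor must be adjusted.
With modified divisor 26400: modified quotas A 3.094, B 2.526, C 4.973, D 5.039, E 4.966, F 3.978, G 0.315, H 5.544.
Rounding down: A 3, B 2, C 4, D 5, E 4, F 3, G 0, H 5 (total 26).
F receives 3.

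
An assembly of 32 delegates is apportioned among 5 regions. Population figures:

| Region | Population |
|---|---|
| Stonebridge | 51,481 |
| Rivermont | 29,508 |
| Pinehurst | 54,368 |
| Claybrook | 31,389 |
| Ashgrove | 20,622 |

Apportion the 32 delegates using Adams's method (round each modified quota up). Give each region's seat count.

Standard divisor 187368/32 ≈ 5855.25; standard quotas: Stonebridge 8.792, Rivermont 5.040, Pinehurst 9.285, Claybrook 5.361, Ashgrove 3.522.
Rounding up gives 9, 6, 10, 6, 4 = 35 seats, so the divisor must be adjusted.
With modified divisor 6400: modified quotas Stonebridge 8.044, Rivermont 4.611, Pinehurst 8.495, Claybrook 4.905, Ashgrove 3.222.
Rounding up: Stonebridge 9, Rivermont 5, Pinehurst 9, Claybrook 5, Ashgrove 4 (total 32).

Stonebridge: 9, Rivermont: 5, Pinehurst: 9, Claybrook: 5, Ashgrove: 4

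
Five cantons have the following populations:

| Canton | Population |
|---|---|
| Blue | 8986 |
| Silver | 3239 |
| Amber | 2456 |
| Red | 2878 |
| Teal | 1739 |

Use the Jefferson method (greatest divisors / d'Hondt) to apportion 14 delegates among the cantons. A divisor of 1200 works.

With modified divisor 1200: modified quotas Blue 7.488, Silver 2.699, Amber 2.047, Red 2.398, Teal 1.449.
Rounding down: Blue 7, Silver 2, Amber 2, Red 2, Teal 1 (total 14).

Blue 7; Silver 2; Amber 2; Red 2; Teal 1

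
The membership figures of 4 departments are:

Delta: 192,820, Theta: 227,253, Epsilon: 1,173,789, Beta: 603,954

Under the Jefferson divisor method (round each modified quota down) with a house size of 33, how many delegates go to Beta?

Standard divisor 2197816/33 ≈ 66600.485; standard quotas: Delta 2.895, Theta 3.412, Epsilon 17.624, Beta 9.068.
Rounding down gives 2, 3, 17, 9 = 31 seats, so the divisor must be adjusted.
With modified divisor 63000: modified quotas Delta 3.061, Theta 3.607, Epsilon 18.632, Beta 9.587.
Rounding down: Delta 3, Theta 3, Epsilon 18, Beta 9 (total 33).
Beta receives 9.

9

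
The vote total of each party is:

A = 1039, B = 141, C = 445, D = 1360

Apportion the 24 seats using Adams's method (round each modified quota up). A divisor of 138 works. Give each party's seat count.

With modified divisor 138: modified quotas A 7.529, B 1.022, C 3.225, D 9.855.
Rounding up: A 8, B 2, C 4, D 10 (total 24).

A: 8, B: 2, C: 4, D: 10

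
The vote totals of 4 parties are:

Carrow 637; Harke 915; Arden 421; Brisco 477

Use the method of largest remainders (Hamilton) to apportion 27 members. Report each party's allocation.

Carrow 7, Harke 10, Arden 5, Brisco 5

The standard divisor is 2450/27 ≈ 90.741.
Standard quotas: Carrow 7.020, Harke 10.084, Arden 4.640, Brisco 5.257.
Lower quotas: Carrow 7, Harke 10, Arden 4, Brisco 5 (sum 26, leaving 1 seat).
Remainders in descending order: Arden 0.640, Brisco 0.257, Harke 0.084, Carrow 0.020.
Largest remainder: Arden receives the extra seat.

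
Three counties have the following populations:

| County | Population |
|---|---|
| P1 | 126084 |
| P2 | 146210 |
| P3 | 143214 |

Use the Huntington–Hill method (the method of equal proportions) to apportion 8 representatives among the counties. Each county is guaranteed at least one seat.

P1 2, P2 3, P3 3

With divisor 54970: modified quotas P1 2.294, P2 2.660, P3 2.605.
Geometric-mean thresholds: P1 √(2·3)=2.449, P2 √(2·3)=2.449, P3 √(2·3)=2.449.
Each quota rounded against its threshold gives P1 2, P2 3, P3 3 (total 8).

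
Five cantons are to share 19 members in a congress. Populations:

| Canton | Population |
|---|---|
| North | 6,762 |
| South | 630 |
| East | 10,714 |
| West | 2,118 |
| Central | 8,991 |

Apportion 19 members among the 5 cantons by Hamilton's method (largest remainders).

North=4; South=1; East=7; West=1; Central=6

Total 29215; standard divisor 29215/19 ≈ 1537.632.
Standard quotas: North 4.3977, South 0.4097, East 6.9679, West 1.3774, Central 5.8473.
Lower quotas: North 4, South 0, East 6, West 1, Central 5 (sum 16, leaving 3 seats).
Remainders in descending order: East 0.9679, Central 0.8473, South 0.4097, North 0.3977, West 0.3774.
Largest remainders: East, Central, South receive the extra seats.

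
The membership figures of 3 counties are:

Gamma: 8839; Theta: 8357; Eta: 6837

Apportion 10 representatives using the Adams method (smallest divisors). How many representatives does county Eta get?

3

Standard divisor 24033/10 ≈ 2403.3; standard quotas: Gamma 3.678, Theta 3.477, Eta 2.845.
Rounding up gives 4, 4, 3 = 11 seats, so the divisor must be adjusted.
With modified divisor 2900: modified quotas Gamma 3.048, Theta 2.882, Eta 2.358.
Rounding up: Gamma 4, Theta 3, Eta 3 (total 10).
Eta receives 3.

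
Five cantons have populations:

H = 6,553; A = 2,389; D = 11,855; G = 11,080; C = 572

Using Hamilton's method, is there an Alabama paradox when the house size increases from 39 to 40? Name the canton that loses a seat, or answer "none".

At 39 seats: H 8, A 3, D 14, G 13, C 1.
At 40 seats: H 8, A 3, D 14, G 14, C 1.
No canton's allocation decreased.

none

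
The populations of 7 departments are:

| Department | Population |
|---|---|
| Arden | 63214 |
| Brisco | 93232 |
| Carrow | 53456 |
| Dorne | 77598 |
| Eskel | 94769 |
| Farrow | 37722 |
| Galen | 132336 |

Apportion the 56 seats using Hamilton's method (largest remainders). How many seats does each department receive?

Standard divisor: 552327 ÷ 56 ≈ 9862.982.
Standard quotas: Arden 6.4092, Brisco 9.4527, Carrow 5.4199, Dorne 7.8676, Eskel 9.6086, Farrow 3.8246, Galen 13.4174.
Lower quotas: Arden 6, Brisco 9, Carrow 5, Dorne 7, Eskel 9, Farrow 3, Galen 13 (sum 52, leaving 4 seats).
Remainders in descending order: Dorne 0.8676, Farrow 0.8246, Eskel 0.6086, Brisco 0.4527, Carrow 0.4199, Galen 0.4174, Arden 0.4092.
The surplus seats go to Dorne, Farrow, Eskel, Brisco.

Arden: 6, Brisco: 10, Carrow: 5, Dorne: 8, Eskel: 10, Farrow: 4, Galen: 13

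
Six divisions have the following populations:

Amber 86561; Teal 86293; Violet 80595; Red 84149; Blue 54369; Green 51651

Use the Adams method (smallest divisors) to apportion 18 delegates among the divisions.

Amber 4; Teal 4; Violet 3; Red 3; Blue 2; Green 2

Standard divisor 443618/18 ≈ 24645.444; standard quotas: Amber 3.512, Teal 3.501, Violet 3.270, Red 3.414, Blue 2.206, Green 2.096.
Rounding up gives 4, 4, 4, 4, 3, 3 = 22 seats, so the divisor must be adjusted.
With modified divisor 28400: modified quotas Amber 3.048, Teal 3.038, Violet 2.838, Red 2.963, Blue 1.914, Green 1.819.
Rounding up: Amber 4, Teal 4, Violet 3, Red 3, Blue 2, Green 2 (total 18).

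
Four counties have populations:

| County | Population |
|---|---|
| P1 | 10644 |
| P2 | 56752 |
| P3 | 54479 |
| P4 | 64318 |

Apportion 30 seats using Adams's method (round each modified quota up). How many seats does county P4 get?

10

Standard divisor 186193/30 ≈ 6206.433; standard quotas: P1 1.715, P2 9.144, P3 8.778, P4 10.363.
Rounding up gives 2, 10, 9, 11 = 32 seats, so the divisor must be adjusted.
With modified divisor 6600: modified quotas P1 1.613, P2 8.599, P3 8.254, P4 9.745.
Rounding up: P1 2, P2 9, P3 9, P4 10 (total 30).
P4 receives 10.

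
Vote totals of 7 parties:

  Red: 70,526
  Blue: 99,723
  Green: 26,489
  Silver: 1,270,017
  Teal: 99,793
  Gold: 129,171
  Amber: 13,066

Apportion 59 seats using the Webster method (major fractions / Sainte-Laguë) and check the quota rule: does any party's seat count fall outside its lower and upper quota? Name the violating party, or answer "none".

Silver

Standard quotas: Red 2.435, Blue 3.443, Green 0.915, Silver 43.850, Teal 3.446, Gold 4.460, Amber 0.451.
Webster allocation: Red 2, Blue 3, Green 1, Silver 45, Teal 3, Gold 5, Amber 0.
Silver has quota 43.850 (lower 43, upper 44) but receives 45 — outside the quota interval.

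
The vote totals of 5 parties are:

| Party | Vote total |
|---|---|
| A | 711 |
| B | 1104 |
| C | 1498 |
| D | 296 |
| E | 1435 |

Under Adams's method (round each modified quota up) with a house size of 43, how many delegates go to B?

Standard divisor 5044/43 ≈ 117.302; standard quotas: A 6.061, B 9.412, C 12.770, D 2.523, E 12.233.
Rounding up gives 7, 10, 13, 3, 13 = 46 seats, so the divisor must be adjusted.
With modified divisor 124: modified quotas A 5.734, B 8.903, C 12.081, D 2.387, E 11.573.
Rounding up: A 6, B 9, C 13, D 3, E 12 (total 43).
B receives 9.

9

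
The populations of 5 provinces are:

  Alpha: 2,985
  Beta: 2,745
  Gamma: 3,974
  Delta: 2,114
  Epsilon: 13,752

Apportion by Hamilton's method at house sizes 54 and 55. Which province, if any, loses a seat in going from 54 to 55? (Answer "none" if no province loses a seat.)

Delta

At 54 seats: Alpha 6, Beta 6, Gamma 8, Delta 5, Epsilon 29.
At 55 seats: Alpha 6, Beta 6, Gamma 9, Delta 4, Epsilon 30.
Delta drops from 5 to 4.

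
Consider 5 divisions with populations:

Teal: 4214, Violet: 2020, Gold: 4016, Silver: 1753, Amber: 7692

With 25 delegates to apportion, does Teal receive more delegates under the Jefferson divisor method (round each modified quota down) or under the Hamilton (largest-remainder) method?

Jefferson: Teal 6, Violet 2, Gold 5, Silver 2, Amber 10.
Hamilton: Teal 5, Violet 3, Gold 5, Silver 2, Amber 10.
Teal gets 6 under Jefferson and 5 under Hamilton.

Jefferson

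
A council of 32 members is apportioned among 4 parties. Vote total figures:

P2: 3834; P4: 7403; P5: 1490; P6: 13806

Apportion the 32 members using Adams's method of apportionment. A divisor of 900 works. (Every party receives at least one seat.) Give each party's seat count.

P2=5, P4=9, P5=2, P6=16

With modified divisor 900: modified quotas P2 4.260, P4 8.226, P5 1.656, P6 15.340.
Rounding up: P2 5, P4 9, P5 2, P6 16 (total 32).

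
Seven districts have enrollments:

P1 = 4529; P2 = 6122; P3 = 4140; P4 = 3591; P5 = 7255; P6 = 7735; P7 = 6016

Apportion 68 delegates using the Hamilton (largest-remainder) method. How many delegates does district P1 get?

Total 39388; standard divisor 39388/68 ≈ 579.235.
Standard quotas: P1 7.8189, P2 10.5691, P3 7.1474, P4 6.1996, P5 12.5251, P6 13.3538, P7 10.3861.
Lower quotas: P1 7, P2 10, P3 7, P4 6, P5 12, P6 13, P7 10 (sum 65, leaving 3 seats).
Remainders in descending order: P1 0.8189, P2 0.5691, P5 0.5251, P7 0.3861, P6 0.3538, P4 0.1996, P3 0.1474.
The surplus seats go to P1, P2, P5.
P1 receives 8.

8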